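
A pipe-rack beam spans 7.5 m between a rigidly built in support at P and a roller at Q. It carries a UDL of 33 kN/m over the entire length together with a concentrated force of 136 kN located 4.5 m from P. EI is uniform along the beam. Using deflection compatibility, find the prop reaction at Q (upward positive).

Choose R_Q as the redundant. The primary structure is the cantilever fixed at P.
Downward deflection at the released point Q due to the loads:
  UDL 33: wL⁴/(8EI) = 13052/EI
  point load 136 at a = 4.5: Pa²(3L − a)/(6EI) = 8262/EI
  δ_0 = 21314/EI
Tip deflection under a unit load at Q: L³/(3EI) = 140.6/EI.
The prop prevents deflection at Q: R_Q = δ_0/δ_{QQ} = 21314/140.6 = 151.6 kN.

R_Q = 151.6 kN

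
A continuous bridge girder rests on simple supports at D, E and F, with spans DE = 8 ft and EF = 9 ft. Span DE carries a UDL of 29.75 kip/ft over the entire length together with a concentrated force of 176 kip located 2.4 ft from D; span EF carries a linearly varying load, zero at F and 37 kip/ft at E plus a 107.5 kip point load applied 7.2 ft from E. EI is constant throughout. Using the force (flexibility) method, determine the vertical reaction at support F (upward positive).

Take M_E as the redundant. Released structure: two simple spans DE and EF with a hinge at E.
Rotations at E on the released spans (each span's end-slope, ×1/EI):
  span DE: UDL 29.75: wL³/(24EI) = 634.7/EI
  span DE: point load 176 at a = 2.4: Pab(L + a)/(6LEI) = 512.5/EI
  span EF: triangular load, peak 37: w₀L³/(45EI) = 599.4/EI
  span EF: point load 107.5 at a = 7.2: Pab(L + b)/(6LEI) = 278.6/EI
  relative rotation θ_0 = (1147 + 878)/EI = 2025/EI
A unit hogging moment at E produces rotation L₁/(3EI) + L₂/(3EI) = 5.667/EI.
Compatibility: M_E·(L₁+L₂)/(3EI) = θ_0, giving M_E = 357.4 kip·ft (hogging).
Span EF, ΣM about F: R_E^{EF}·9 = 1192 + 357.4, so R_E^{EF} = 172.2 kip and R_F = 274 − 172.2 = 101.8 kip.

R_F = 101.8 kip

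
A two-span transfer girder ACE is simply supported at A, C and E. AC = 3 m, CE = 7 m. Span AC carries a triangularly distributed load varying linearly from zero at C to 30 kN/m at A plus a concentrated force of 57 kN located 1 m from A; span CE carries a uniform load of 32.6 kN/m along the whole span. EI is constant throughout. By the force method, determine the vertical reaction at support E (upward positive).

R_E = 92.37 kN

Insert a hinge at C; M_C is the redundant, and each span becomes simply supported.
Rotations at C on the released spans (each span's end-slope, ×1/EI):
  span AC: triangular load, peak 30: 7w₀L³/(360EI) = 15.75/EI
  span AC: point load 57 at a = 1: Pab(L + a)/(6LEI) = 25.33/EI
  span CE: UDL 32.6: wL³/(24EI) = 465.9/EI
  relative rotation θ_0 = (41.08 + 465.9)/EI = 507/EI
A unit hogging moment at C produces rotation L₁/(3EI) + L₂/(3EI) = 3.333/EI.
Compatibility: M_C·(L₁+L₂)/(3EI) = θ_0, giving M_C = 152.1 kN·m (hogging).
Span CE, ΣM about E: R_C^{CE}·7 = 798.7 + 152.1, so R_C^{CE} = 135.8 kN and R_E = 228.2 − 135.8 = 92.37 kN.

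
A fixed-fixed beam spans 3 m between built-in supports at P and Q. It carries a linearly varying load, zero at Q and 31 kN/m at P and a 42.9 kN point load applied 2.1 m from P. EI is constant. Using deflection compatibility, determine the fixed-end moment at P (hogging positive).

M_P = 22.06 kN·m

Take the two fixed-end moments M_P, M_Q as redundants; the released structure is the simple span PQ.
End rotations of the released simple span under the applied load (×1/EI):
  at P: triangular load, peak 31: w₀L³/(45EI) = 18.6/EI
  at Q: triangular load, peak 31: 7w₀L³/(360EI) = 16.27/EI
  at P: point load 42.9 at a = 2.1: Pab(L + b)/(6LEI) = 17.57/EI
  at Q: point load 42.9 at a = 2.1: Pab(L + a)/(6LEI) = 22.97/EI
  θ_P0 = 36.17/EI,  θ_Q0 = 39.25/EI
Flexibility coefficients: a unit moment at one end gives L/(3EI) there and L/(6EI) at the far end, so f₁₁ = f₂₂ = 1/EI and f₁₂ = f₂₁ = 0.5/EI.
Compatibility — zero rotation at each built-in end:
  1 M_P + 0.5 M_Q = 36.17
  0.5 M_P + 1 M_Q = 39.25
Solving the pair gives M_P = 22.06 kN·m and M_Q = 28.22 kN·m (hogging).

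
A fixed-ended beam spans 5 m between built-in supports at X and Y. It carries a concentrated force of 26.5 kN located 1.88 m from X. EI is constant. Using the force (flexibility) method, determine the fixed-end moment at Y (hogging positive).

Take the two fixed-end moments M_X, M_Y as redundants; the released structure is the simple span XY.
Simple-span end rotations at X and Y under the given loads:
  at X: point load 26.5 at a = 1.88: Pab(L + b)/(6LEI) = 42.07/EI
  at Y: point load 26.5 at a = 1.88: Pab(L + a)/(6LEI) = 35.65/EI
  θ_X0 = 42.07/EI,  θ_Y0 = 35.65/EI
Flexibility coefficients: a unit moment at one end gives L/(3EI) there and L/(6EI) at the far end, so f₁₁ = f₂₂ = 1.667/EI and f₁₂ = f₂₁ = 0.8333/EI.
Compatibility — zero rotation at each built-in end:
  1.667 M_X + 0.8333 M_Y = 42.07
  0.8333 M_X + 1.667 M_Y = 35.65
Solving the pair gives M_X = 19.4 kN·m and M_Y = 11.69 kN·m (hogging).

M_Y = 11.69 kN·m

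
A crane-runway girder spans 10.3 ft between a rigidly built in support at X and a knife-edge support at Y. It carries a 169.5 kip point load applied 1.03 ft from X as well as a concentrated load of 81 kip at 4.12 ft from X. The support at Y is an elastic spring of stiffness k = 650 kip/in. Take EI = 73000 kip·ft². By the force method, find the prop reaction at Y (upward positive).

Remove the prop at Y; the released (primary) structure is a cantilever built in at X.
Downward deflection at the released point Y due to the loads:
  point load 169.5 at a = 1.03: Pa²(3L − a)/(6EI) = 895.2/EI
  point load 81 at a = 4.12: Pa²(3L − a)/(6EI) = 6137/EI
  δ_0 = 7032/EI
Tip deflection under a unit load at Y: L³/(3EI) = 364.2/EI.
With EI = 73000 kip·ft²: δ_0 = 0.096328 ft and δ_{YY} = 0.00499 ft/kip.
Compatibility — the spring shortens by R_Y/k under the reaction it provides: δ_0 − R_Y·δ_{YY} = R_Y/k. With 1/k = 1/(650×12) ft/kip = 0.000128 ft/kip, R_Y = δ_0 / (δ_{YY} + 1/k) = 0.096328 / (0.00499 + 0.000128) = 18.82 kip.

R_Y = 18.82 kip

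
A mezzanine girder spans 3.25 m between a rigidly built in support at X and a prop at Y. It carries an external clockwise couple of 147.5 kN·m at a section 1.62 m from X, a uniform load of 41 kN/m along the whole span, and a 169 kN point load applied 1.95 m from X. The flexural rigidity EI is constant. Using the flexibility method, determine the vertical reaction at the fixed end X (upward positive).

Choose R_Y as the redundant. The primary structure is the cantilever fixed at X.
Free-end deflection of the primary structure under the applied loading (downward +):
  clockwise couple 147.5 at a = 1.62: M₀a(2L − a)/(2EI) = 583/EI
  UDL 41: wL⁴/(8EI) = 571.8/EI
  point load 169 at a = 1.95: Pa²(3L − a)/(6EI) = 835.4/EI
  δ_0 = 1990/EI
Flexibility coefficient — unit upward force at Y: δ_{YY} = L³/(3EI) = 11.44/EI.
The prop prevents deflection at Y: R_Y = δ_0/δ_{YY} = 1990/11.44 = 173.9 kN.
Vertical equilibrium: R_X = ΣP − R_Y = 302.2 − 173.9 = 128.3 kN.

R_X = 128.3 kN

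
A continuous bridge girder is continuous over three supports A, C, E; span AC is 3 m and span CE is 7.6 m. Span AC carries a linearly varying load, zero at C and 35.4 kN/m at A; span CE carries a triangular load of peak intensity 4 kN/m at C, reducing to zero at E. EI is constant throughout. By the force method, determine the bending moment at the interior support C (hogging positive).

M_C = 16.3 kN·m

Insert a hinge at C; M_C is the redundant, and each span becomes simply supported.
Rotations at C on the released spans (each span's end-slope, ×1/EI):
  span AC: triangular load, peak 35.4: 7w₀L³/(360EI) = 18.59/EI
  span CE: triangular load, peak 4: w₀L³/(45EI) = 39.02/EI
  relative rotation θ_0 = (18.59 + 39.02)/EI = 57.61/EI
A unit hogging moment at C produces rotation L₁/(3EI) + L₂/(3EI) = 3.533/EI.
Slope continuity at C: θ_0 = M_C·3.533/EI, so M_C = 57.61/3.533 = 16.3 kN·m (hogging).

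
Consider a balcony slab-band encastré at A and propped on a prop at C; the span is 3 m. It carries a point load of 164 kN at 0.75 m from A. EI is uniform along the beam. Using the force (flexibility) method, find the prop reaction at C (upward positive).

R_C = 14.09 kN

Release the roller at C. Primary structure: cantilever fixed at A.
Primary-structure tip deflection at C by superposition:
  point load 164 at a = 0.75: Pa²(3L − a)/(6EI) = 126.8/EI
Flexibility coefficient — unit upward force at C: δ_{CC} = L³/(3EI) = 9/EI.
The prop prevents deflection at C: R_C = δ_0/δ_{CC} = 126.8/9 = 14.09 kN.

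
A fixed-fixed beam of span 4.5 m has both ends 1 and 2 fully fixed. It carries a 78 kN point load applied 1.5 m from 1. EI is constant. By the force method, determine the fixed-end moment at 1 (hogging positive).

Release both end moments; the primary structure is a simply-supported span 12 with redundants M_1 and M_2.
End rotations of the released simple span under the applied load (×1/EI):
  at 1: point load 78 at a = 1.5: Pab(L + b)/(6LEI) = 97.5/EI
  at 2: point load 78 at a = 1.5: Pab(L + a)/(6LEI) = 78/EI
  θ_10 = 97.5/EI,  θ_20 = 78/EI
Flexibility coefficients: a unit moment at one end gives L/(3EI) there and L/(6EI) at the far end, so f₁₁ = f₂₂ = 1.5/EI and f₁₂ = f₂₁ = 0.75/EI.
Compatibility — zero rotation at each built-in end:
  1.5 M_1 + 0.75 M_2 = 97.5
  0.75 M_1 + 1.5 M_2 = 78
Solving the pair gives M_1 = 52 kN·m and M_2 = 26 kN·m (hogging).

M_1 = 52 kN·m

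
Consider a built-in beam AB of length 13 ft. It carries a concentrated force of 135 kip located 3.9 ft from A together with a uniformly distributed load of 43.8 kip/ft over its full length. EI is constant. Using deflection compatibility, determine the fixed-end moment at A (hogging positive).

M_A = 874.8 kip·ft

Take the two fixed-end moments M_A, M_B as redundants; the released structure is the simple span AB.
End rotations of the released simple span under the applied load (×1/EI):
  at A: point load 135 at a = 3.9: Pab(L + b)/(6LEI) = 1357/EI
  at B: point load 135 at a = 3.9: Pab(L + a)/(6LEI) = 1038/EI
  at A: UDL 43.8: wL³/(24EI) = 4010/EI
  at B: UDL 43.8: wL³/(24EI) = 4010/EI
  θ_A0 = 5367/EI,  θ_B0 = 5048/EI
Flexibility coefficients: a unit moment at one end gives L/(3EI) there and L/(6EI) at the far end, so f₁₁ = f₂₂ = 4.333/EI and f₁₂ = f₂₁ = 2.167/EI.
Compatibility — zero rotation at each built-in end:
  4.333 M_A + 2.167 M_B = 5367
  2.167 M_A + 4.333 M_B = 5048
Solving the pair gives M_A = 874.8 kip·ft and M_B = 727.4 kip·ft (hogging).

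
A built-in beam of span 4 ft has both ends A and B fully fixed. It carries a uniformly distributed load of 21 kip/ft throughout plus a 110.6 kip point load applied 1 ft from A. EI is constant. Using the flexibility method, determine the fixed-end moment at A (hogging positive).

M_A = 90.21 kip·ft

Release both end moments; the primary structure is a simply-supported span AB with redundants M_A and M_B.
Simple-span end rotations at A and B under the given loads:
  at A: UDL 21: wL³/(24EI) = 56/EI
  at B: UDL 21: wL³/(24EI) = 56/EI
  at A: point load 110.6 at a = 1: Pab(L + b)/(6LEI) = 96.78/EI
  at B: point load 110.6 at a = 1: Pab(L + a)/(6LEI) = 69.12/EI
  θ_A0 = 152.8/EI,  θ_B0 = 125.1/EI
Flexibility coefficients: a unit moment at one end gives L/(3EI) there and L/(6EI) at the far end, so f₁₁ = f₂₂ = 1.333/EI and f₁₂ = f₂₁ = 0.6667/EI.
Compatibility — zero rotation at each built-in end:
  1.333 M_A + 0.6667 M_B = 152.8
  0.6667 M_A + 1.333 M_B = 125.1
Solving the pair gives M_A = 90.21 kip·ft and M_B = 48.74 kip·ft (hogging).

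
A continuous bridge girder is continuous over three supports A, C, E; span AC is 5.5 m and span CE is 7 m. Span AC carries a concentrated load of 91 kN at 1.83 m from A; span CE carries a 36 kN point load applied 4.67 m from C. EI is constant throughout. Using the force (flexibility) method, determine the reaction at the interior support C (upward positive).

R_C = 59.62 kN

Insert a hinge at C; M_C is the redundant, and each span becomes simply supported.
Rotations at C on the released spans (each span's end-slope, ×1/EI):
  span AC: point load 91 at a = 1.83: Pab(L + a)/(6LEI) = 135.8/EI
  span CE: point load 36 at a = 4.67: Pab(L + b)/(6LEI) = 87.02/EI
  relative rotation θ_0 = (135.8 + 87.02)/EI = 222.8/EI
A unit hogging moment at C produces rotation L₁/(3EI) + L₂/(3EI) = 4.167/EI.
Slope continuity at C: θ_0 = M_C·4.167/EI, so M_C = 222.8/4.167 = 53.46 kN·m (hogging).
Span AC, ΣM about A with M_C applied at C: R_C^{AC}·5.5 = 166.5 + 53.46, so R_C^{AC} = 40 kN and R_A = 91 − 40 = 51 kN.
Span CE, ΣM about E: R_C^{CE}·7 = 83.88 + 53.46, so R_C^{CE} = 19.62 kN and R_E = 36 − 19.62 = 16.38 kN.
R_C = 40 + 19.62 = 59.62 kN.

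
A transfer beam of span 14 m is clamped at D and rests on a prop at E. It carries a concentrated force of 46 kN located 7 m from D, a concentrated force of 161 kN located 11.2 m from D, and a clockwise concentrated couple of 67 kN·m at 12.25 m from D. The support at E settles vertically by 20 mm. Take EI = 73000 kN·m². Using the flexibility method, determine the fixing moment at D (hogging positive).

Release the roller at E. Primary structure: cantilever fixed at D.
Deflection at E on the released cantilever, summing each load's contribution:
  point load 46 at a = 7: Pa²(3L − a)/(6EI) = 13148/EI
  point load 161 at a = 11.2: Pa²(3L − a)/(6EI) = 103672/EI
  clockwise couple 67 at a = 12.25: M₀a(2L − a)/(2EI) = 6463/EI
  δ_0 = 123284/EI
Tip deflection under a unit load at E: L³/(3EI) = 914.7/EI.
With EI = 73000 kN·m²: δ_0 = 1.6888 m and δ_{EE} = 0.01253 m/kN.
Compatibility — the beam at E must follow the support down by 0.02 m: δ_0 − R_E·δ_{EE} = 0.02, so R_E = (1.6888 − 0.02)/0.01253 = 133.2 kN.
Moment equilibrium about D: M_D = Σ(load moments about D) − R_E·L = 2192 − 133.2×14 = 327.6 kN·m.

M_D = 327.6 kN·m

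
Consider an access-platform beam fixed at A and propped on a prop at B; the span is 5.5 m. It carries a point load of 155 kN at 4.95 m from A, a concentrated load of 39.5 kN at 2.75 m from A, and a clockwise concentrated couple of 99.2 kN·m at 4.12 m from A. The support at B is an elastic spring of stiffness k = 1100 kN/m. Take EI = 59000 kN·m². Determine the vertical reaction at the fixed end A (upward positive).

Remove the prop at B; the released (primary) structure is a cantilever built in at A.
Primary-structure tip deflection at B by superposition:
  point load 155 at a = 4.95: Pa²(3L − a)/(6EI) = 7311/EI
  point load 39.5 at a = 2.75: Pa²(3L − a)/(6EI) = 684.6/EI
  clockwise couple 99.2 at a = 4.12: M₀a(2L − a)/(2EI) = 1406/EI
  δ_0 = 9401/EI
Tip deflection under a unit load at B: L³/(3EI) = 55.46/EI.
With EI = 59000 kN·m²: δ_0 = 0.15935 m and δ_{BB} = 0.00094 m/kN.
Compatibility — the spring shortens by R_B/k under the reaction it provides: δ_0 − R_B·δ_{BB} = R_B/k. With 1/k = 0.000909 m/kN, R_B = δ_0 / (δ_{BB} + 1/k) = 0.15935 / (0.00094 + 0.000909) = 86.18 kN.
Vertical equilibrium: R_A = ΣP − R_B = 194.5 − 86.18 = 108.3 kN.

R_A = 108.3 kN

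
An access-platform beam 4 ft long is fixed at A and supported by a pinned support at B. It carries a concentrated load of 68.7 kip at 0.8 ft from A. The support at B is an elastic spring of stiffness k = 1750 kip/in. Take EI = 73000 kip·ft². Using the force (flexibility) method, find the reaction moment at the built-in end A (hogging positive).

Choose R_B as the redundant. The primary structure is the cantilever fixed at A.
Deflection at B on the released cantilever, summing each load's contribution:
  point load 68.7 at a = 0.8: Pa²(3L − a)/(6EI) = 82.07/EI
Flexibility coefficient — unit upward force at B: δ_{BB} = L³/(3EI) = 21.33/EI.
With EI = 73000 kip·ft²: δ_0 = 0.001124 ft and δ_{BB} = 0.000292 ft/kip.
Compatibility — the spring shortens by R_B/k under the reaction it provides: δ_0 − R_B·δ_{BB} = R_B/k. With 1/k = 1/(1750×12) ft/kip = 0.000048 ft/kip, R_B = δ_0 / (δ_{BB} + 1/k) = 0.001124 / (0.000292 + 0.000048) = 3.308 kip.
Moment equilibrium about A: M_A = Σ(load moments about A) − R_B·L = 54.96 − 3.308×4 = 41.73 kip·ft.

M_A = 41.73 kip·ft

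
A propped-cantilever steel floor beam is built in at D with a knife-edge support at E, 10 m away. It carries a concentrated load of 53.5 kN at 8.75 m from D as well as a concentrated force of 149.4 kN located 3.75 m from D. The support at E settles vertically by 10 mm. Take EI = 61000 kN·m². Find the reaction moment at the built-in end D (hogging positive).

M_D = 335.7 kN·m

Choose R_E as the redundant. The primary structure is the cantilever fixed at D.
Free-end deflection of the primary structure under the applied loading (downward +):
  point load 53.5 at a = 8.75: Pa²(3L − a)/(6EI) = 14507/EI
  point load 149.4 at a = 3.75: Pa²(3L − a)/(6EI) = 9192/EI
  δ_0 = 23699/EI
Flexibility coefficient — unit upward force at E: δ_{EE} = L³/(3EI) = 333.3/EI.
With EI = 61000 kN·m²: δ_0 = 0.3885 m and δ_{EE} = 0.005464 m/kN.
Compatibility — the beam at E must follow the support down by 0.01 m: δ_0 − R_E·δ_{EE} = 0.01, so R_E = (0.3885 − 0.01)/0.005464 = 69.27 kN.
Moment equilibrium about D: M_D = Σ(load moments about D) − R_E·L = 1028 − 69.27×10 = 335.7 kN·m.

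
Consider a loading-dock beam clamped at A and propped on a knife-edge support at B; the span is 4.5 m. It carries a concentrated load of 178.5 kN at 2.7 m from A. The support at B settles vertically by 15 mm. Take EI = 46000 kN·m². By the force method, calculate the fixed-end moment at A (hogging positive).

Release the roller at B. Primary structure: cantilever fixed at A.
Free-end deflection of the primary structure under the applied loading (downward +):
  point load 178.5 at a = 2.7: Pa²(3L − a)/(6EI) = 2342/EI
Flexibility coefficient — unit upward force at B: δ_{BB} = L³/(3EI) = 30.38/EI.
With EI = 46000 kN·m²: δ_0 = 0.050919 m and δ_{BB} = 0.00066 m/kN.
Compatibility — the beam at B must follow the support down by 0.015 m: δ_0 − R_B·δ_{BB} = 0.015, so R_B = (0.050919 − 0.015)/0.00066 = 54.4 kN.
Moment equilibrium about A: M_A = Σ(load moments about A) − R_B·L = 481.9 − 54.4×4.5 = 237.2 kN·m.

M_A = 237.2 kN·m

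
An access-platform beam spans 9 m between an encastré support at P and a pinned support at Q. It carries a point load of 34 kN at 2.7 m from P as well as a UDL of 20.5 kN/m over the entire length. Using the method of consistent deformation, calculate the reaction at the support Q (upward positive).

Choose R_Q as the redundant. The primary structure is the cantilever fixed at P.
Primary-structure tip deflection at Q by superposition:
  point load 34 at a = 2.7: Pa²(3L − a)/(6EI) = 1004/EI
  UDL 20.5: wL⁴/(8EI) = 16813/EI
  δ_0 = 17816/EI
Flexibility coefficient — unit upward force at Q: δ_{QQ} = L³/(3EI) = 243/EI.
The prop prevents deflection at Q: R_Q = δ_0/δ_{QQ} = 17816/243 = 73.32 kN.

R_Q = 73.32 kN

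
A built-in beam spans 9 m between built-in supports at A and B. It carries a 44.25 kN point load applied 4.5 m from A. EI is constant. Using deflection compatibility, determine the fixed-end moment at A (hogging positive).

Release both end moments; the primary structure is a simply-supported span AB with redundants M_A and M_B.
End rotations of the released simple span under the applied load (×1/EI):
  at A: point load 44.25 at a = 4.5: Pab(L + b)/(6LEI) = 224/EI
  at B: point load 44.25 at a = 4.5: Pab(L + a)/(6LEI) = 224/EI
  θ_A0 = 224/EI,  θ_B0 = 224/EI
Flexibility coefficients: a unit moment at one end gives L/(3EI) there and L/(6EI) at the far end, so f₁₁ = f₂₂ = 3/EI and f₁₂ = f₂₁ = 1.5/EI.
Compatibility — zero rotation at each built-in end:
  3 M_A + 1.5 M_B = 224
  1.5 M_A + 3 M_B = 224
Solving the pair gives M_A = 49.78 kN·m and M_B = 49.78 kN·m (hogging).

M_A = 49.78 kN·m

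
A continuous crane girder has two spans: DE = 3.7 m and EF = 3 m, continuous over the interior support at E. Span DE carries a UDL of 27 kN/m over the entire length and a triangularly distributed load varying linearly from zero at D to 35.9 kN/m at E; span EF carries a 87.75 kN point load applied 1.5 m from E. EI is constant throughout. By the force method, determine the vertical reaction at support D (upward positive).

R_D = 54.33 kN

Release continuity at E by inserting a hinge; the redundant is the internal moment M_E. The primary structure is two simply-supported spans DE and EF.
Rotations at E on the released spans (each span's end-slope, ×1/EI):
  span DE: UDL 27: wL³/(24EI) = 56.98/EI
  span DE: triangular load, peak 35.9: w₀L³/(45EI) = 40.41/EI
  span EF: point load 87.75 at a = 1.5: Pab(L + b)/(6LEI) = 49.36/EI
  relative rotation θ_0 = (97.39 + 49.36)/EI = 146.8/EI
A unit hogging moment at E produces rotation L₁/(3EI) + L₂/(3EI) = 2.233/EI.
Compatibility: M_E·(L₁+L₂)/(3EI) = θ_0, giving M_E = 65.71 kN·m (hogging).
Span DE, ΣM about D with M_E applied at E: R_E^{DE}·3.7 = 348.6 + 65.71, so R_E^{DE} = 112 kN and R_D = 166.3 − 112 = 54.33 kN.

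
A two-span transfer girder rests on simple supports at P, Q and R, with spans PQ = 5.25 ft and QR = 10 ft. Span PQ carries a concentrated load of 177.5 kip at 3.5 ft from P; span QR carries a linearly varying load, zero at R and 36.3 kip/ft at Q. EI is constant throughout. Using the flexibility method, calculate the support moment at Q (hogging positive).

M_Q = 218.1 kip·ft

Take M_Q as the redundant. Released structure: two simple spans PQ and QR with a hinge at Q.
Discontinuity in slope at Q on the released structure — sum the simple-span end rotations:
  span PQ: point load 177.5 at a = 3.5: Pab(L + a)/(6LEI) = 302/EI
  span QR: triangular load, peak 36.3: w₀L³/(45EI) = 806.7/EI
  relative rotation θ_0 = (302 + 806.7)/EI = 1109/EI
A unit hogging moment at Q produces rotation L₁/(3EI) + L₂/(3EI) = 5.083/EI.
Compatibility: M_Q·(L₁+L₂)/(3EI) = θ_0, giving M_Q = 218.1 kip·ft (hogging).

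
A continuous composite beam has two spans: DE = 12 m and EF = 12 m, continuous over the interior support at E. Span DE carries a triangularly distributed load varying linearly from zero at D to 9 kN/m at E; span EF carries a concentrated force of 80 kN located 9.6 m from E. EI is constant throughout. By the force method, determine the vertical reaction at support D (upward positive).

Release continuity at E by inserting a hinge; the redundant is the internal moment M_E. The primary structure is two simply-supported spans DE and EF.
End slopes at the hinge E, treating each span as simply supported:
  span DE: triangular load, peak 9: w₀L³/(45EI) = 345.6/EI
  span EF: point load 80 at a = 9.6: Pab(L + b)/(6LEI) = 368.6/EI
  relative rotation θ_0 = (345.6 + 368.6)/EI = 714.2/EI
A unit hogging moment at E produces rotation L₁/(3EI) + L₂/(3EI) = 8/EI.
Compatibility: M_E·(L₁+L₂)/(3EI) = θ_0, giving M_E = 89.28 kN·m (hogging).
Span DE, ΣM about D with M_E applied at E: R_E^{DE}·12 = 432 + 89.28, so R_E^{DE} = 43.44 kN and R_D = 54 − 43.44 = 10.56 kN.

R_D = 10.56 kN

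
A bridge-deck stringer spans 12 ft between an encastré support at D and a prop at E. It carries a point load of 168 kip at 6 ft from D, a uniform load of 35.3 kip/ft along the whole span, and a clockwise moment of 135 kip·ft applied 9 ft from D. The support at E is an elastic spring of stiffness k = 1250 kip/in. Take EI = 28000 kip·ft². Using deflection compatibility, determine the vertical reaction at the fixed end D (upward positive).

R_D = 365.2 kip

Release the roller at E. Primary structure: cantilever fixed at D.
Deflection at E on the released cantilever, summing each load's contribution:
  point load 168 at a = 6: Pa²(3L − a)/(6EI) = 30240/EI
  UDL 35.3: wL⁴/(8EI) = 91498/EI
  clockwise couple 135 at a = 9: M₀a(2L − a)/(2EI) = 9112/EI
  δ_0 = 130850/EI
Flexibility coefficient — unit upward force at E: δ_{EE} = L³/(3EI) = 576/EI.
With EI = 28000 kip·ft²: δ_0 = 4.6732 ft and δ_{EE} = 0.020571 ft/kip.
Compatibility — the spring shortens by R_E/k under the reaction it provides: δ_0 − R_E·δ_{EE} = R_E/k. With 1/k = 1/(1250×12) ft/kip = 0.000067 ft/kip, R_E = δ_0 / (δ_{EE} + 1/k) = 4.6732 / (0.020571 + 0.000067) = 226.4 kip.
Vertical equilibrium: R_D = ΣP − R_E = 591.6 − 226.4 = 365.2 kip.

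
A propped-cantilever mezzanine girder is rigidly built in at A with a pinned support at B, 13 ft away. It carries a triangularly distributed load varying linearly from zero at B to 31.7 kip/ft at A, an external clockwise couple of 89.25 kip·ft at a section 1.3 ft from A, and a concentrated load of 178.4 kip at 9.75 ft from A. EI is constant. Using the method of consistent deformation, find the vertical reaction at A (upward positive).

R_A = 228.4 kip

Take the reaction at B as the redundant and release it; the primary structure is a cantilever fixed at A.
Free-end deflection of the primary structure under the applied loading (downward +):
  triangular load, peak 31.7 at the fixed end: w₀L⁴/(30EI) = 30179/EI
  clockwise couple 89.25 at a = 1.3: M₀a(2L − a)/(2EI) = 1433/EI
  point load 178.4 at a = 9.75: Pa²(3L − a)/(6EI) = 82676/EI
  δ_0 = 114288/EI
Flexibility coefficient — unit upward force at B: δ_{BB} = L³/(3EI) = 732.3/EI.
Compatibility at B: δ_0 − R_B·δ_{BB} = 0, so R_B = 114288/732.3 = 156.1 kip.
Vertical equilibrium: R_A = ΣP − R_B = 384.4 − 156.1 = 228.4 kip.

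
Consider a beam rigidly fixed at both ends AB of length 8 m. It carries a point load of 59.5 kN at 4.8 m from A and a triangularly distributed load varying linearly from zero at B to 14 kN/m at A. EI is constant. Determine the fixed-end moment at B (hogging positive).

Take the two fixed-end moments M_A, M_B as redundants; the released structure is the simple span AB.
End rotations of the released simple span under the applied load (×1/EI):
  at A: point load 59.5 at a = 4.8: Pab(L + b)/(6LEI) = 213.2/EI
  at B: point load 59.5 at a = 4.8: Pab(L + a)/(6LEI) = 243.7/EI
  at A: triangular load, peak 14: w₀L³/(45EI) = 159.3/EI
  at B: triangular load, peak 14: 7w₀L³/(360EI) = 139.4/EI
  θ_A0 = 372.5/EI,  θ_B0 = 383.1/EI
Flexibility coefficients: a unit moment at one end gives L/(3EI) there and L/(6EI) at the far end, so f₁₁ = f₂₂ = 2.667/EI and f₁₂ = f₂₁ = 1.333/EI.
Compatibility — zero rotation at each built-in end:
  2.667 M_A + 1.333 M_B = 372.5
  1.333 M_A + 2.667 M_B = 383.1
Solving the pair gives M_A = 90.5 kN·m and M_B = 98.41 kN·m (hogging).

M_B = 98.41 kN·m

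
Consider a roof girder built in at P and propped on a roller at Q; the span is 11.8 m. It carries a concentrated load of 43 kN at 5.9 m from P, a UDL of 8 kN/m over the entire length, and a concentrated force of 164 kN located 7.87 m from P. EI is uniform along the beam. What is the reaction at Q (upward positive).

R_Q = 133.9 kN

Choose R_Q as the redundant. The primary structure is the cantilever fixed at P.
Downward deflection at the released point Q due to the loads:
  point load 43 at a = 5.9: Pa²(3L − a)/(6EI) = 7359/EI
  UDL 8: wL⁴/(8EI) = 19388/EI
  point load 164 at a = 7.87: Pa²(3L − a)/(6EI) = 46607/EI
  δ_0 = 73354/EI
Flexibility coefficient — unit upward force at Q: δ_{QQ} = L³/(3EI) = 547.7/EI.
Compatibility at Q: δ_0 − R_Q·δ_{QQ} = 0, so R_Q = 73354/547.7 = 133.9 kN.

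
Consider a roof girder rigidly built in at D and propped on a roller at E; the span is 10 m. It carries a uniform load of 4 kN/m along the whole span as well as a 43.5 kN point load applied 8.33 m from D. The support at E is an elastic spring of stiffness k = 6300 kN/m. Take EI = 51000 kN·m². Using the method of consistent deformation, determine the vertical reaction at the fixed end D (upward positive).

R_D = 36.93 kN

Release the roller at E. Primary structure: cantilever fixed at D.
Deflection at E on the released cantilever, summing each load's contribution:
  UDL 4: wL⁴/(8EI) = 5000/EI
  point load 43.5 at a = 8.33: Pa²(3L − a)/(6EI) = 10902/EI
  δ_0 = 15902/EI
Flexibility coefficient — unit upward force at E: δ_{EE} = L³/(3EI) = 333.3/EI.
With EI = 51000 kN·m²: δ_0 = 0.31179 m and δ_{EE} = 0.006536 m/kN.
Compatibility — the spring shortens by R_E/k under the reaction it provides: δ_0 − R_E·δ_{EE} = R_E/k. With 1/k = 0.000159 m/kN, R_E = δ_0 / (δ_{EE} + 1/k) = 0.31179 / (0.006536 + 0.000159) = 46.57 kN.
Vertical equilibrium: R_D = ΣP − R_E = 83.5 − 46.57 = 36.93 kN.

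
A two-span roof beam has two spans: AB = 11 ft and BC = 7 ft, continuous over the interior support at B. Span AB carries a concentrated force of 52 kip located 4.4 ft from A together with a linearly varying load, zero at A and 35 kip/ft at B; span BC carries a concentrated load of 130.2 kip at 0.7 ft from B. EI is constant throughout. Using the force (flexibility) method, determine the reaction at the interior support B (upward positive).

Take M_B as the redundant. Released structure: two simple spans AB and BC with a hinge at B.
End slopes at the hinge B, treating each span as simply supported:
  span AB: point load 52 at a = 4.4: Pab(L + a)/(6LEI) = 352.4/EI
  span AB: triangular load, peak 35: w₀L³/(45EI) = 1035/EI
  span BC: point load 130.2 at a = 0.7: Pab(L + b)/(6LEI) = 181.8/EI
  relative rotation θ_0 = (1388 + 181.8)/EI = 1569/EI
A unit hogging moment at B produces rotation L₁/(3EI) + L₂/(3EI) = 6/EI.
Slope continuity at B: θ_0 = M_B·6/EI, so M_B = 1569/6 = 261.6 kip·ft (hogging).
Span AB, ΣM about A with M_B applied at B: R_B^{AB}·11 = 1640 + 261.6, so R_B^{AB} = 172.9 kip and R_A = 244.5 − 172.9 = 71.59 kip.
Span BC, ΣM about C: R_B^{BC}·7 = 820.3 + 261.6, so R_B^{BC} = 154.5 kip and R_C = 130.2 − 154.5 = -24.35 kip.
R_B = 172.9 + 154.5 = 327.5 kip.

R_B = 327.5 kip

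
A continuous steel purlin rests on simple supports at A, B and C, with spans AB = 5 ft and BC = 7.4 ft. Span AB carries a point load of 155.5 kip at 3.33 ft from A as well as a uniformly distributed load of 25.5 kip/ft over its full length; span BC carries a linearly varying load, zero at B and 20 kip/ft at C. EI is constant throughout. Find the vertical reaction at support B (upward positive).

Insert a hinge at B; M_B is the redundant, and each span becomes simply supported.
Discontinuity in slope at B on the released structure — sum the simple-span end rotations:
  span AB: point load 155.5 at a = 3.33: Pab(L + a)/(6LEI) = 240.1/EI
  span AB: UDL 25.5: wL³/(24EI) = 132.8/EI
  span BC: triangular load, peak 20: 7w₀L³/(360EI) = 157.6/EI
  relative rotation θ_0 = (372.9 + 157.6)/EI = 530.5/EI
A unit hogging moment at B produces rotation L₁/(3EI) + L₂/(3EI) = 4.133/EI.
Slope continuity at B: θ_0 = M_B·4.133/EI, so M_B = 530.5/4.133 = 128.3 kip·ft (hogging).
Span AB, ΣM about A with M_B applied at B: R_B^{AB}·5 = 836.6 + 128.3, so R_B^{AB} = 193 kip and R_A = 283 − 193 = 90.02 kip.
Span BC, ΣM about C: R_B^{BC}·7.4 = 182.5 + 128.3, so R_B^{BC} = 42.01 kip and R_C = 74 − 42.01 = 31.99 kip.
R_B = 193 + 42.01 = 235 kip.

R_B = 235 kip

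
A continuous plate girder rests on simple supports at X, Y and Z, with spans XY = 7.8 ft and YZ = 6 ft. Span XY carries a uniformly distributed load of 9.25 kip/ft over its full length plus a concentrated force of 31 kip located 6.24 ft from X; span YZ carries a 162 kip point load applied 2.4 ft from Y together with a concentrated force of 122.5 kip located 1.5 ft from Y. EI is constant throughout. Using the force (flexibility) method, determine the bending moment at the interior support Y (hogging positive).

M_Y = 193 kip·ft

Release continuity at Y by inserting a hinge; the redundant is the internal moment M_Y. The primary structure is two simply-supported spans XY and YZ.
End slopes at the hinge Y, treating each span as simply supported:
  span XY: UDL 9.25: wL³/(24EI) = 182.9/EI
  span XY: point load 31 at a = 6.24: Pab(L + a)/(6LEI) = 90.53/EI
  span YZ: point load 162 at a = 2.4: Pab(L + b)/(6LEI) = 373.2/EI
  span YZ: point load 122.5 at a = 1.5: Pab(L + b)/(6LEI) = 241.2/EI
  relative rotation θ_0 = (273.4 + 614.4)/EI = 887.9/EI
A unit hogging moment at Y produces rotation L₁/(3EI) + L₂/(3EI) = 4.6/EI.
Slope continuity at Y: θ_0 = M_Y·4.6/EI, so M_Y = 887.9/4.6 = 193 kip·ft (hogging).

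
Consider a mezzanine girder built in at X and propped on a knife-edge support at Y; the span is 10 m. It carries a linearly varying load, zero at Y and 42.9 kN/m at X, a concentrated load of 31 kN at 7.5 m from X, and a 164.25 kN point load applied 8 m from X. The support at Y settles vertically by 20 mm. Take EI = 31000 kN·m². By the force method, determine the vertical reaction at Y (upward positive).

Remove the prop at Y; the released (primary) structure is a cantilever built in at X.
Deflection at Y on the released cantilever, summing each load's contribution:
  triangular load, peak 42.9 at the fixed end: w₀L⁴/(30EI) = 14300/EI
  point load 31 at a = 7.5: Pa²(3L − a)/(6EI) = 6539/EI
  point load 164.25 at a = 8: Pa²(3L − a)/(6EI) = 38544/EI
  δ_0 = 59383/EI
Tip deflection under a unit load at Y: L³/(3EI) = 333.3/EI.
With EI = 31000 kN·m²: δ_0 = 1.9156 m and δ_{YY} = 0.010753 m/kN.
Compatibility — the beam at Y must follow the support down by 0.02 m: δ_0 − R_Y·δ_{YY} = 0.02, so R_Y = (1.9156 − 0.02)/0.010753 = 176.3 kN.

R_Y = 176.3 kN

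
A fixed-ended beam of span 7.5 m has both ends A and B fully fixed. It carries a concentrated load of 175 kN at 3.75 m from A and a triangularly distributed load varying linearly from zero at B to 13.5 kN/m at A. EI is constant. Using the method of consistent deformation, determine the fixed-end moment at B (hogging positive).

Release both end moments; the primary structure is a simply-supported span AB with redundants M_A and M_B.
End rotations of the released simple span under the applied load (×1/EI):
  at A: point load 175 at a = 3.75: Pab(L + b)/(6LEI) = 615.2/EI
  at B: point load 175 at a = 3.75: Pab(L + a)/(6LEI) = 615.2/EI
  at A: triangular load, peak 13.5: w₀L³/(45EI) = 126.6/EI
  at B: triangular load, peak 13.5: 7w₀L³/(360EI) = 110.7/EI
  θ_A0 = 741.8/EI,  θ_B0 = 726/EI
Flexibility coefficients: a unit moment at one end gives L/(3EI) there and L/(6EI) at the far end, so f₁₁ = f₂₂ = 2.5/EI and f₁₂ = f₂₁ = 1.25/EI.
Compatibility — zero rotation at each built-in end:
  2.5 M_A + 1.25 M_B = 741.8
  1.25 M_A + 2.5 M_B = 726
Solving the pair gives M_A = 202 kN·m and M_B = 189.4 kN·m (hogging).

M_B = 189.4 kN·m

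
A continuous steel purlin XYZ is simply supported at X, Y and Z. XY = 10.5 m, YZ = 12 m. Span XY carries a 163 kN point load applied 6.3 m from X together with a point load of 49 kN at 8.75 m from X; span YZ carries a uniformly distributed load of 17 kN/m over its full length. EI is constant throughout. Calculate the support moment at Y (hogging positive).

M_Y = 347.1 kN·m

Take M_Y as the redundant. Released structure: two simple spans XY and YZ with a hinge at Y.
Discontinuity in slope at Y on the released structure — sum the simple-span end rotations:
  span XY: point load 163 at a = 6.3: Pab(L + a)/(6LEI) = 1150/EI
  span XY: point load 49 at a = 8.75: Pab(L + a)/(6LEI) = 229.3/EI
  span YZ: UDL 17: wL³/(24EI) = 1224/EI
  relative rotation θ_0 = (1379 + 1224)/EI = 2603/EI
A unit hogging moment at Y produces rotation L₁/(3EI) + L₂/(3EI) = 7.5/EI.
Compatibility: M_Y·(L₁+L₂)/(3EI) = θ_0, giving M_Y = 347.1 kN·m (hogging).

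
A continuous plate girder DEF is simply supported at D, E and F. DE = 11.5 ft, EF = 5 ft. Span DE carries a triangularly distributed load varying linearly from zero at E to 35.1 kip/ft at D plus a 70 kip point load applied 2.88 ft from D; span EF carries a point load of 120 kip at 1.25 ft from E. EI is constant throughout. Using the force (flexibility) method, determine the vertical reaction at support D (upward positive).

R_D = 162.3 kip

Take M_E as the redundant. Released structure: two simple spans DE and EF with a hinge at E.
End slopes at the hinge E, treating each span as simply supported:
  span DE: triangular load, peak 35.1: 7w₀L³/(360EI) = 1038/EI
  span DE: point load 70 at a = 2.88: Pab(L + a)/(6LEI) = 362.2/EI
  span EF: point load 120 at a = 1.25: Pab(L + b)/(6LEI) = 164.1/EI
  relative rotation θ_0 = (1400 + 164.1)/EI = 1564/EI
A unit hogging moment at E produces rotation L₁/(3EI) + L₂/(3EI) = 5.5/EI.
Slope continuity at E: θ_0 = M_E·5.5/EI, so M_E = 1564/5.5 = 284.4 kip·ft (hogging).
Span DE, ΣM about D with M_E applied at E: R_E^{DE}·11.5 = 975.3 + 284.4, so R_E^{DE} = 109.5 kip and R_D = 271.8 − 109.5 = 162.3 kip.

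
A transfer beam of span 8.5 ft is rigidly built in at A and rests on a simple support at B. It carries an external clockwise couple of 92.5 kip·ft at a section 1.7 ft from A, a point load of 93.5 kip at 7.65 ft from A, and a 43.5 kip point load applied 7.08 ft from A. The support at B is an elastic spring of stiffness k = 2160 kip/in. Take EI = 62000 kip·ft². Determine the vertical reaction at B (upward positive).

Release the roller at B. Primary structure: cantilever fixed at A.
Free-end deflection of the primary structure under the applied loading (downward +):
  clockwise couple 92.5 at a = 1.7: M₀a(2L − a)/(2EI) = 1203/EI
  point load 93.5 at a = 7.65: Pa²(3L − a)/(6EI) = 16279/EI
  point load 43.5 at a = 7.08: Pa²(3L − a)/(6EI) = 6694/EI
  δ_0 = 24176/EI
Tip deflection under a unit load at B: L³/(3EI) = 204.7/EI.
With EI = 62000 kip·ft²: δ_0 = 0.38993 ft and δ_{BB} = 0.003302 ft/kip.
Compatibility — the spring shortens by R_B/k under the reaction it provides: δ_0 − R_B·δ_{BB} = R_B/k. With 1/k = 1/(2160×12) ft/kip = 0.000039 ft/kip, R_B = δ_0 / (δ_{BB} + 1/k) = 0.38993 / (0.003302 + 0.000039) = 116.7 kip.

R_B = 116.7 kip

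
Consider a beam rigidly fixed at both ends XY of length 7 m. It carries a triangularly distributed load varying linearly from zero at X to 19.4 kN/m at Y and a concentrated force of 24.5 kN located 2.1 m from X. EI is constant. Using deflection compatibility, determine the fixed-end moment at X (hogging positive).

M_X = 56.9 kN·m

Take the two fixed-end moments M_X, M_Y as redundants; the released structure is the simple span XY.
On the primary (simply-supported) span, the end slopes from the loading are:
  at X: triangular load, peak 19.4: 7w₀L³/(360EI) = 129.4/EI
  at Y: triangular load, peak 19.4: w₀L³/(45EI) = 147.9/EI
  at X: point load 24.5 at a = 2.1: Pab(L + b)/(6LEI) = 71.43/EI
  at Y: point load 24.5 at a = 2.1: Pab(L + a)/(6LEI) = 54.62/EI
  θ_X0 = 200.8/EI,  θ_Y0 = 202.5/EI
Flexibility coefficients: a unit moment at one end gives L/(3EI) there and L/(6EI) at the far end, so f₁₁ = f₂₂ = 2.333/EI and f₁₂ = f₂₁ = 1.167/EI.
Compatibility — zero rotation at each built-in end:
  2.333 M_X + 1.167 M_Y = 200.8
  1.167 M_X + 2.333 M_Y = 202.5
Solving the pair gives M_X = 56.9 kN·m and M_Y = 58.33 kN·m (hogging).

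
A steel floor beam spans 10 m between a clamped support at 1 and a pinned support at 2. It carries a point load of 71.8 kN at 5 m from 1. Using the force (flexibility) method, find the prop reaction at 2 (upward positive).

R_2 = 22.44 kN

Take the reaction at 2 as the redundant and release it; the primary structure is a cantilever fixed at 1.
Downward deflection at the released point 2 due to the loads:
  point load 71.8 at a = 5: Pa²(3L − a)/(6EI) = 7479/EI
Flexibility coefficient — unit upward force at 2: δ_{22} = L³/(3EI) = 333.3/EI.
Compatibility at 2: δ_0 − R_2·δ_{22} = 0, so R_2 = 7479/333.3 = 22.44 kN.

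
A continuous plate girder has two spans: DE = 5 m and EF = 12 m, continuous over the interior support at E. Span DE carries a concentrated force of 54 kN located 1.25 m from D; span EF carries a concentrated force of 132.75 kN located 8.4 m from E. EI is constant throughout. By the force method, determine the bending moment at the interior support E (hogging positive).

M_E = 162.8 kN·m

Release continuity at E by inserting a hinge; the redundant is the internal moment M_E. The primary structure is two simply-supported spans DE and EF.
Discontinuity in slope at E on the released structure — sum the simple-span end rotations:
  span DE: point load 54 at a = 1.25: Pab(L + a)/(6LEI) = 52.73/EI
  span EF: point load 132.75 at a = 8.4: Pab(L + b)/(6LEI) = 869.8/EI
  relative rotation θ_0 = (52.73 + 869.8)/EI = 922.5/EI
A unit hogging moment at E produces rotation L₁/(3EI) + L₂/(3EI) = 5.667/EI.
Compatibility: M_E·(L₁+L₂)/(3EI) = θ_0, giving M_E = 162.8 kN·m (hogging).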